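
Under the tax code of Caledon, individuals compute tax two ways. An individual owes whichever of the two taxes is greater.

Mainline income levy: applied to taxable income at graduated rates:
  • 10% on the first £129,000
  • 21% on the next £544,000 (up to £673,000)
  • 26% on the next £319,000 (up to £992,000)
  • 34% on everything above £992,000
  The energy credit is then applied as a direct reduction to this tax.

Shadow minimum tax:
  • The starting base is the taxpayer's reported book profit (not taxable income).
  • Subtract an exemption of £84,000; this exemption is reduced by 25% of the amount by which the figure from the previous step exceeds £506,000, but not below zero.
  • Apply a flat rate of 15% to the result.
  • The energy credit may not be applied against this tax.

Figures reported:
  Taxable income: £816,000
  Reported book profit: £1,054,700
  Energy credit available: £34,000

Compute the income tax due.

Mainline income levy:
  £129,000 × 10% = £12,900
  £544,000 × 21% = £114,240
  £143,000 × 26% = £37,180
  → £164,320
  Less energy credit £34,000 → £130,320

Shadow minimum tax:
  Base (reported book profit): £1,054,700
  Exemption: 25% × (£1,054,700 − £506,000) = £137,175 ≥ £84,000, so the exemption is fully phased out
  Base: £1,054,700 − £0 = £1,054,700
  £1,054,700 × 15% = £158,205

£158,205 > £130,320, so the shadow minimum tax is the binding amount.

£158,205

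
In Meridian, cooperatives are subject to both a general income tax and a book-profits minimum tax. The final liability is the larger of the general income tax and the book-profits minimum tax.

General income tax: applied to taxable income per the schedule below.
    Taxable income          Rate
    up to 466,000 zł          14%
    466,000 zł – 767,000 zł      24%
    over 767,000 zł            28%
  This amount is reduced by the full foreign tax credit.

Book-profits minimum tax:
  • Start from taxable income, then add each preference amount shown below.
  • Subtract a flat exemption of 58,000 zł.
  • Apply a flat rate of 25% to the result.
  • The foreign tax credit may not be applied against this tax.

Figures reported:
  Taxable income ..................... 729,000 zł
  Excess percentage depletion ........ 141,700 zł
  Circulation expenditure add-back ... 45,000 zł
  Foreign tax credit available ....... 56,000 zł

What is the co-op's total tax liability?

214,425 zł

Book-profits minimum tax:
  Adjusted income: 729,000 zł + 141,700 zł + 45,000 zł = 915,700 zł
  Less exemption 58,000 zł → base 857,700 zł
  857,700 zł × 25% = 214,425 zł

General income tax:
  466,000 zł × 14% = 65,240 zł
  263,000 zł × 24% = 63,120 zł
  → 128,360 zł
  Less foreign tax credit 56,000 zł → 72,360 zł

214,425 zł > 72,360 zł, so the book-profits minimum tax is the binding amount.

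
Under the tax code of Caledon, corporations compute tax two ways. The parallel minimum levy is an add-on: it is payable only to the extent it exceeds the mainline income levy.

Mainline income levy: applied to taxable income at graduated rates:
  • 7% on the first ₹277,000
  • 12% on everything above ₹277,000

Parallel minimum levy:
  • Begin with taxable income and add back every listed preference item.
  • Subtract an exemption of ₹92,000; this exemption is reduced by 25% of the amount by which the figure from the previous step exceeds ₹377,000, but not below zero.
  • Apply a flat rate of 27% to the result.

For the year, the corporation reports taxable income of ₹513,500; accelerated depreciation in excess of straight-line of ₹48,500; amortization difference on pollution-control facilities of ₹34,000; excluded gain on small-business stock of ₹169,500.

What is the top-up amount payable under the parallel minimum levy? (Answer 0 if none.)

Mainline income levy:
  ₹277,000 × 7% = ₹19,390
  ₹236,500 × 12% = ₹28,380
  → ₹47,770

Parallel minimum levy:
  Adjusted income: ₹513,500 + ₹48,500 + ₹34,000 + ₹169,500 = ₹765,500
  Exemption: 25% × (₹765,500 − ₹377,000) = ₹97,125 ≥ ₹92,000, so the exemption is fully phased out
  Base: ₹765,500 − ₹0 = ₹765,500
  ₹765,500 × 27% = ₹206,685

Excess of parallel minimum levy over mainline income levy: ₹206,685 − ₹47,770 = ₹158,915.

₹158,915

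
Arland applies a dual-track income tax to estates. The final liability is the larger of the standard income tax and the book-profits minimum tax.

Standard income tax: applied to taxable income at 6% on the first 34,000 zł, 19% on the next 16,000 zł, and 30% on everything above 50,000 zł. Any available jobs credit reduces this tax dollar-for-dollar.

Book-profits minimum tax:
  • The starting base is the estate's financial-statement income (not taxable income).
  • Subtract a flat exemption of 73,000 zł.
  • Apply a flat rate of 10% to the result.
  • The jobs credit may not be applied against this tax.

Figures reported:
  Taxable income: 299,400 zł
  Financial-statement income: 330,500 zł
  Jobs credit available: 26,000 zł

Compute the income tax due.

53,900 zł

Book-profits minimum tax:
  Base (financial-statement income): 330,500 zł
  Less exemption 73,000 zł → base 257,500 zł
  257,500 zł × 10% = 25,750 zł

Standard income tax:
  34,000 zł × 6% = 2,040 zł
  16,000 zł × 19% = 3,040 zł
  249,400 zł × 30% = 74,820 zł
  → 79,900 zł
  Less jobs credit 26,000 zł → 53,900 zł

53,900 zł > 25,750 zł, so the standard income tax governs.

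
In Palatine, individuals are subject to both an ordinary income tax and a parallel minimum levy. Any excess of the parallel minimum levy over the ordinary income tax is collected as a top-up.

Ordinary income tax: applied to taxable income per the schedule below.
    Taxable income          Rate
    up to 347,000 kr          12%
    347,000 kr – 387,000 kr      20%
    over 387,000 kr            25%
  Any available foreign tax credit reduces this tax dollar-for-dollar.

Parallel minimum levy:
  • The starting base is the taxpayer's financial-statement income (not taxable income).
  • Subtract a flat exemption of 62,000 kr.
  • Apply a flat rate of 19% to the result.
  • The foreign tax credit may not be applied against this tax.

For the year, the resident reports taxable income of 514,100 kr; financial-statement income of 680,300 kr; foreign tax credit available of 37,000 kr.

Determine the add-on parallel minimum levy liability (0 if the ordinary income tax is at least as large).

73,062 kr

Parallel minimum levy:
  Base (financial-statement income): 680,300 kr
  Less exemption 62,000 kr → base 618,300 kr
  618,300 kr × 19% = 117,477 kr

Ordinary income tax:
  347,000 kr × 12% = 41,640 kr
  40,000 kr × 20% = 8,000 kr
  127,100 kr × 25% = 31,775 kr
  → 81,415 kr
  Less foreign tax credit 37,000 kr → 44,415 kr

Excess of parallel minimum levy over ordinary income tax: 117,477 kr − 44,415 kr = 73,062 kr.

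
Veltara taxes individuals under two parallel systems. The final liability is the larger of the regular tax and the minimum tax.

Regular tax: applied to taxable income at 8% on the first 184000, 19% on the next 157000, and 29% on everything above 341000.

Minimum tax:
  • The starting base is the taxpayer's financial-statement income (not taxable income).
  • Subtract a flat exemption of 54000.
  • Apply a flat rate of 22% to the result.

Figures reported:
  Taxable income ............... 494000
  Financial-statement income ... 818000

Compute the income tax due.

Regular tax:
  184000 × 8% = 14720
  157000 × 19% = 29830
  153000 × 29% = 44370
  → 88920

Minimum tax:
  Base (financial-statement income): 818000
  Less exemption 54000 → base 764000
  764000 × 22% = 168080

168080 > 88920, so the minimum tax is the binding amount.

168080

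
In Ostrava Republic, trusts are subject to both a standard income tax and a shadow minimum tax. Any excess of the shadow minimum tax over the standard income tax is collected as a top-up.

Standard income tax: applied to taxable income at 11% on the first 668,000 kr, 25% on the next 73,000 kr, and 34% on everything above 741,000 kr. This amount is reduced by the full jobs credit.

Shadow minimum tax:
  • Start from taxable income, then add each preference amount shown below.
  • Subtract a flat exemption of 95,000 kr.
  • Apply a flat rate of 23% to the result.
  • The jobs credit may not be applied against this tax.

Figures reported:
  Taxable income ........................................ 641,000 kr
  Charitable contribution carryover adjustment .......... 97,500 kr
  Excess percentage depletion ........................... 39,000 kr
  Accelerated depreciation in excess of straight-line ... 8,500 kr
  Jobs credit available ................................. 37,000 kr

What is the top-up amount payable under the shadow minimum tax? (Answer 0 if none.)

Standard income tax:
  641,000 kr × 11% = 70,510 kr
  Less jobs credit 37,000 kr → 33,510 kr

Shadow minimum tax:
  Adjusted income: 641,000 kr + 97,500 kr + 39,000 kr + 8,500 kr = 786,000 kr
  Less exemption 95,000 kr → base 691,000 kr
  691,000 kr × 23% = 158,930 kr

Excess of shadow minimum tax over standard income tax: 158,930 kr − 33,510 kr = 125,420 kr.

125,420 kr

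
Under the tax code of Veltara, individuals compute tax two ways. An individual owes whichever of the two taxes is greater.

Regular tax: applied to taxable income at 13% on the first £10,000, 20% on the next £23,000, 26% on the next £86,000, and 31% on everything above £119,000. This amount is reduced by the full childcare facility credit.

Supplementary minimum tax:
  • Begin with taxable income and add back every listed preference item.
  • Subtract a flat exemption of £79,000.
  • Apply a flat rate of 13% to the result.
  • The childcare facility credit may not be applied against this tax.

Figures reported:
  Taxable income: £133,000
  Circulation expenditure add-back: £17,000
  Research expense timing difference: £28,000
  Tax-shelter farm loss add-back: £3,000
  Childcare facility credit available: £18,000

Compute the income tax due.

£14,600

Supplementary minimum tax:
  Adjusted income: £133,000 + £17,000 + £28,000 + £3,000 = £181,000
  Less exemption £79,000 → base £102,000
  £102,000 × 13% = £13,260

Regular tax:
  £10,000 × 13% = £1,300
  £23,000 × 20% = £4,600
  £86,000 × 26% = £22,360
  £14,000 × 31% = £4,340
  → £32,600
  Less childcare facility credit £18,000 → £14,600

£14,600 > £13,260, so the regular tax governs.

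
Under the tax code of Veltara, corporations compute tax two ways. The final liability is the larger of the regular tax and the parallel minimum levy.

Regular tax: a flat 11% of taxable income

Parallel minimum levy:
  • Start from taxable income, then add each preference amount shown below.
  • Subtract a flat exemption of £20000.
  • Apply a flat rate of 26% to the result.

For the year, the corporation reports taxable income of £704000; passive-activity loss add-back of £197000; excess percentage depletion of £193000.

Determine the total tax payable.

£279240

Regular tax:
  £704000 × 11% = £77440

Parallel minimum levy:
  Adjusted income: £704000 + £197000 + £193000 = £1094000
  Less exemption £20000 → base £1074000
  £1074000 × 26% = £279240

£279240 > £77440, so the parallel minimum levy is the binding amount.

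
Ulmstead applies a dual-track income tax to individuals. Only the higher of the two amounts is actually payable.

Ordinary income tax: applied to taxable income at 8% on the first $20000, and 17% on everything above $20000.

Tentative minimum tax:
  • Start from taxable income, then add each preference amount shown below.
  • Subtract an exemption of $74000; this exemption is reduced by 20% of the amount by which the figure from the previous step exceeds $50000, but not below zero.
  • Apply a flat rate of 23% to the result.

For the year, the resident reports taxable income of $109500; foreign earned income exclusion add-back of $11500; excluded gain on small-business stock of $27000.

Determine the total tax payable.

Tentative minimum tax:
  Adjusted income: $109500 + $11500 + $27000 = $148000
  Exemption: $74000 − 20% × ($148000 − $50000) = $74000 − $19600 = $54400
  Base: $148000 − $54400 = $93600
  $93600 × 23% = $21528

Ordinary income tax:
  $20000 × 8% = $1600
  $89500 × 17% = $15215
  → $16815

$21528 > $16815, so the tentative minimum tax is the binding amount.

$21528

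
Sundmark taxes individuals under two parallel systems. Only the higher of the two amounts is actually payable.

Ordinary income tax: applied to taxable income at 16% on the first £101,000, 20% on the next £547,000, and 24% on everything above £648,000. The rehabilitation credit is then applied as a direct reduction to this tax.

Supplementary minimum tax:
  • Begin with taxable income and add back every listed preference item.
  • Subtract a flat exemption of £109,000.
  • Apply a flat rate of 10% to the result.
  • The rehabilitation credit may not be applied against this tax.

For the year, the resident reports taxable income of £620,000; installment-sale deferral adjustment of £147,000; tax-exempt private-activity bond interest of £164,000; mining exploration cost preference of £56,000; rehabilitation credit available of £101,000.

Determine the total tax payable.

£87,800

Supplementary minimum tax:
  Adjusted income: £620,000 + £147,000 + £164,000 + £56,000 = £987,000
  Less exemption £109,000 → base £878,000
  £878,000 × 10% = £87,800

Ordinary income tax:
  £101,000 × 16% = £16,160
  £519,000 × 20% = £103,800
  → £119,960
  Less rehabilitation credit £101,000 → £18,960

£87,800 > £18,960, so the supplementary minimum tax is the binding amount.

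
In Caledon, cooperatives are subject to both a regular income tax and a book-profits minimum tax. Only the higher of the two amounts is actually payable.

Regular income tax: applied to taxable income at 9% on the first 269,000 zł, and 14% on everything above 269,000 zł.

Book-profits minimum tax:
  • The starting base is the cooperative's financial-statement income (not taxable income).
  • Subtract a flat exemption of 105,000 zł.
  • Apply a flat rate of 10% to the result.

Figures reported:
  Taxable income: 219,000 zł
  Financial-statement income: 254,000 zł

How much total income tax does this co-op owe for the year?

19,710 zł

Book-profits minimum tax:
  Base (financial-statement income): 254,000 zł
  Less exemption 105,000 zł → base 149,000 zł
  149,000 zł × 10% = 14,900 zł

Regular income tax:
  219,000 zł × 9% = 19,710 zł

19,710 zł > 14,900 zł, so the regular income tax governs.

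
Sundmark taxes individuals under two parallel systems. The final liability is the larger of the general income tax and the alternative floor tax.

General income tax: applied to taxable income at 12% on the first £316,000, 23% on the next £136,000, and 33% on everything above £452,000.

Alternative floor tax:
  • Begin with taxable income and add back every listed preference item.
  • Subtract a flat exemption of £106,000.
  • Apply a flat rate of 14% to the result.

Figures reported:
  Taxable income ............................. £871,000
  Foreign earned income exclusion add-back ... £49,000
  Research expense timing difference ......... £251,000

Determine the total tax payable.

General income tax:
  £316,000 × 12% = £37,920
  £136,000 × 23% = £31,280
  £419,000 × 33% = £138,270
  → £207,470

Alternative floor tax:
  Adjusted income: £871,000 + £49,000 + £251,000 = £1,171,000
  Less exemption £106,000 → base £1,065,000
  £1,065,000 × 14% = £149,100

£207,470 > £149,100, so the general income tax governs.

£207,470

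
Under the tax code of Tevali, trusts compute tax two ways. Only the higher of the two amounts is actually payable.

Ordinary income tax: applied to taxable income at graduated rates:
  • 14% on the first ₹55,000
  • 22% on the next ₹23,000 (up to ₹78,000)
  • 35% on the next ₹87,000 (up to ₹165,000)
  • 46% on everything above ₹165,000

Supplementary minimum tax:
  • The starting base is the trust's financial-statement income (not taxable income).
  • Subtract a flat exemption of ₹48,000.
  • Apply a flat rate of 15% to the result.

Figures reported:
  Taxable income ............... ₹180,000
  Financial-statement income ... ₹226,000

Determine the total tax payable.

Ordinary income tax:
  ₹55,000 × 14% = ₹7,700
  ₹23,000 × 22% = ₹5,060
  ₹87,000 × 35% = ₹30,450
  ₹15,000 × 46% = ₹6,900
  → ₹50,110

Supplementary minimum tax:
  Base (financial-statement income): ₹226,000
  Less exemption ₹48,000 → base ₹178,000
  ₹178,000 × 15% = ₹26,700

₹50,110 > ₹26,700, so the ordinary income tax governs.

₹50,110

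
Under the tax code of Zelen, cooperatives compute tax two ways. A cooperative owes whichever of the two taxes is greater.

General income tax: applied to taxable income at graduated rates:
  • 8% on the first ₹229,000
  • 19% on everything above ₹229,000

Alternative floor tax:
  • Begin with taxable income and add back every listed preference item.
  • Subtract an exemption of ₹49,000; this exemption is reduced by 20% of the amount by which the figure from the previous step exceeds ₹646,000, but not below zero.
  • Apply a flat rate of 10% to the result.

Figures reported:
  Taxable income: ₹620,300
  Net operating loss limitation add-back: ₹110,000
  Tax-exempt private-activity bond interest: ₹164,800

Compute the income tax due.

₹92,667

General income tax:
  ₹229,000 × 8% = ₹18,320
  ₹391,300 × 19% = ₹74,347
  → ₹92,667

Alternative floor tax:
  Adjusted income: ₹620,300 + ₹110,000 + ₹164,800 = ₹895,100
  Exemption: 20% × (₹895,100 − ₹646,000) = ₹49,820 ≥ ₹49,000, so the exemption is fully phased out
  Base: ₹895,100 − ₹0 = ₹895,100
  ₹895,100 × 10% = ₹89,510

₹92,667 > ₹89,510, so the general income tax governs.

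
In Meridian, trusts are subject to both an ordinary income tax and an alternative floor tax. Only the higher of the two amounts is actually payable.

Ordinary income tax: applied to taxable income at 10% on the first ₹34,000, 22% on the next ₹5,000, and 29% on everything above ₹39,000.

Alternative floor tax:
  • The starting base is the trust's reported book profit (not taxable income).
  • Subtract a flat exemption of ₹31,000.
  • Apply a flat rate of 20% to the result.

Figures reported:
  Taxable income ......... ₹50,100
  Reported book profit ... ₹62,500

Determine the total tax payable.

₹7,719

Ordinary income tax:
  ₹34,000 × 10% = ₹3,400
  ₹5,000 × 22% = ₹1,100
  ₹11,100 × 29% = ₹3,219
  → ₹7,719

Alternative floor tax:
  Base (reported book profit): ₹62,500
  Less exemption ₹31,000 → base ₹31,500
  ₹31,500 × 20% = ₹6,300

₹7,719 > ₹6,300, so the ordinary income tax governs.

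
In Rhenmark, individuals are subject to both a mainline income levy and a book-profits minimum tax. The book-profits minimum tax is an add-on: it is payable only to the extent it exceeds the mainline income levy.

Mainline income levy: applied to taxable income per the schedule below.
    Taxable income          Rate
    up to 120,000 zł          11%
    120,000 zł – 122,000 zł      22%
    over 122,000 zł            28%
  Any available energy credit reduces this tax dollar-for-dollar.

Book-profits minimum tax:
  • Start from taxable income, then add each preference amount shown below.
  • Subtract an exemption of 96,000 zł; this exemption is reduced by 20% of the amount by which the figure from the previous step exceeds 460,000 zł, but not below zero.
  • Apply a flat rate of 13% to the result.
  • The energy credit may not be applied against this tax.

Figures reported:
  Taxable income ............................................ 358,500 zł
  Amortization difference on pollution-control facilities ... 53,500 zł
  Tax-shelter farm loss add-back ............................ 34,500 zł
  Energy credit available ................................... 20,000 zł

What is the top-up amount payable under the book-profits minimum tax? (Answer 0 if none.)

Book-profits minimum tax:
  Adjusted income: 358,500 zł + 53,500 zł + 34,500 zł = 446,500 zł
  Exemption: 446,500 zł ≤ 460,000 zł, so full 96,000 zł applies
  Base: 446,500 zł − 96,000 zł = 350,500 zł
  350,500 zł × 13% = 45,565 zł

Mainline income levy:
  120,000 zł × 11% = 13,200 zł
  2,000 zł × 22% = 440 zł
  236,500 zł × 28% = 66,220 zł
  → 79,860 zł
  Less energy credit 20,000 zł → 59,860 zł

45,565 zł ≤ 59,860 zł, so no add-on is due.

0 zł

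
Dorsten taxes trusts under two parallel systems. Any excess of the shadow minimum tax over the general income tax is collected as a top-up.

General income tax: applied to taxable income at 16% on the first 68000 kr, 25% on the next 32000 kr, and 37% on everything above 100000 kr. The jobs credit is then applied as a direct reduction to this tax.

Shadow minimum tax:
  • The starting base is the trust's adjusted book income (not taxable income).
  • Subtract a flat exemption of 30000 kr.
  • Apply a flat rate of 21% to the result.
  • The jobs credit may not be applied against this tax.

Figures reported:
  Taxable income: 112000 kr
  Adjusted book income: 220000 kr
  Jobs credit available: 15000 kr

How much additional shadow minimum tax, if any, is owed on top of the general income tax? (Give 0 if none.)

General income tax:
  68000 kr × 16% = 10880 kr
  32000 kr × 25% = 8000 kr
  12000 kr × 37% = 4440 kr
  → 23320 kr
  Less jobs credit 15000 kr → 8320 kr

Shadow minimum tax:
  Base (adjusted book income): 220000 kr
  Less exemption 30000 kr → base 190000 kr
  190000 kr × 21% = 39900 kr

Excess of shadow minimum tax over general income tax: 39900 kr − 8320 kr = 31580 kr.

31580 kr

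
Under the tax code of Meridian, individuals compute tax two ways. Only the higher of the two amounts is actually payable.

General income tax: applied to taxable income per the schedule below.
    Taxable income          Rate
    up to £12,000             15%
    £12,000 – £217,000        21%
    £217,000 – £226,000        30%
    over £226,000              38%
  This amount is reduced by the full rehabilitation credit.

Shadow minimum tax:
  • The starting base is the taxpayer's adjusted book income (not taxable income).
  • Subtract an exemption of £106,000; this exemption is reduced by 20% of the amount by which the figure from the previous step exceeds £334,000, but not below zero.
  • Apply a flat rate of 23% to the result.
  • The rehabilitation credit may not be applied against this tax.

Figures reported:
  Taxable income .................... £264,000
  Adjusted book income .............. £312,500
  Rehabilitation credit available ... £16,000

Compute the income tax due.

General income tax:
  £12,000 × 15% = £1,800
  £205,000 × 21% = £43,050
  £9,000 × 30% = £2,700
  £38,000 × 38% = £14,440
  → £61,990
  Less rehabilitation credit £16,000 → £45,990

Shadow minimum tax:
  Base (adjusted book income): £312,500
  Exemption: £312,500 ≤ £334,000, so full £106,000 applies
  Base: £312,500 − £106,000 = £206,500
  £206,500 × 23% = £47,495

£47,495 > £45,990, so the shadow minimum tax is the binding amount.

£47,495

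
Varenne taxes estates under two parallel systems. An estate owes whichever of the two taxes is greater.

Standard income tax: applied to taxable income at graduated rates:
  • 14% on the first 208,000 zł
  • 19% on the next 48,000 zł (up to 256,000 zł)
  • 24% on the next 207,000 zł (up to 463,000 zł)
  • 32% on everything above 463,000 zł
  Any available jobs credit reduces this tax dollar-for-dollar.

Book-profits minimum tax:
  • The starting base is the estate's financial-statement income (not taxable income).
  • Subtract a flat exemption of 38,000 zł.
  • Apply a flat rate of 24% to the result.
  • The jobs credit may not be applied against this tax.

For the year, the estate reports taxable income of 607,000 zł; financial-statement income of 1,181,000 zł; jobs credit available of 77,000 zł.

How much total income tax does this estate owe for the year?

274,320 zł

Standard income tax:
  208,000 zł × 14% = 29,120 zł
  48,000 zł × 19% = 9,120 zł
  207,000 zł × 24% = 49,680 zł
  144,000 zł × 32% = 46,080 zł
  → 134,000 zł
  Less jobs credit 77,000 zł → 57,000 zł

Book-profits minimum tax:
  Base (financial-statement income): 1,181,000 zł
  Less exemption 38,000 zł → base 1,143,000 zł
  1,143,000 zł × 24% = 274,320 zł

274,320 zł > 57,000 zł, so the book-profits minimum tax is the binding amount.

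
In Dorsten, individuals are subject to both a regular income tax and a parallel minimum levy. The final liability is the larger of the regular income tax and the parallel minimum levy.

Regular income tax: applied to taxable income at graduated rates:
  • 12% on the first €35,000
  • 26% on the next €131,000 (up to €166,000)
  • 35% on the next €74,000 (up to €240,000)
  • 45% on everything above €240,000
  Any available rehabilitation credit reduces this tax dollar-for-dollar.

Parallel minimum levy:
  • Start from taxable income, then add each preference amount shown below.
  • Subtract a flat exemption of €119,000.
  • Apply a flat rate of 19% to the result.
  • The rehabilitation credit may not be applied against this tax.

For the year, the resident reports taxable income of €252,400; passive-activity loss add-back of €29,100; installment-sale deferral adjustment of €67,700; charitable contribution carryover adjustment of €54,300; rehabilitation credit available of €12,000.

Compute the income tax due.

Parallel minimum levy:
  Adjusted income: €252,400 + €29,100 + €67,700 + €54,300 = €403,500
  Less exemption €119,000 → base €284,500
  €284,500 × 19% = €54,055

Regular income tax:
  €35,000 × 12% = €4,200
  €131,000 × 26% = €34,060
  €74,000 × 35% = €25,900
  €12,400 × 45% = €5,580
  → €69,740
  Less rehabilitation credit €12,000 → €57,740

€57,740 > €54,055, so the regular income tax governs.

€57,740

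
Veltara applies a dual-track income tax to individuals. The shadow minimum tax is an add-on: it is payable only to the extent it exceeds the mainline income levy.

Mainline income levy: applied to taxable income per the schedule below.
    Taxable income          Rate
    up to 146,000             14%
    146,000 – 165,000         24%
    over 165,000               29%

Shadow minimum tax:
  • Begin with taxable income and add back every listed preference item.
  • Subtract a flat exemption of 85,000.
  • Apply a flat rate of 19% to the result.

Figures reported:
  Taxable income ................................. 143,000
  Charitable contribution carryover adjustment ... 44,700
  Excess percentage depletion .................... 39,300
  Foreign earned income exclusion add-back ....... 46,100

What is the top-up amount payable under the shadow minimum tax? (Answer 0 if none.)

15,719

Shadow minimum tax:
  Adjusted income: 143,000 + 44,700 + 39,300 + 46,100 = 273,100
  Less exemption 85,000 → base 188,100
  188,100 × 19% = 35,739

Mainline income levy:
  143,000 × 14% = 20,020

Excess of shadow minimum tax over mainline income levy: 35,739 − 20,020 = 15,719.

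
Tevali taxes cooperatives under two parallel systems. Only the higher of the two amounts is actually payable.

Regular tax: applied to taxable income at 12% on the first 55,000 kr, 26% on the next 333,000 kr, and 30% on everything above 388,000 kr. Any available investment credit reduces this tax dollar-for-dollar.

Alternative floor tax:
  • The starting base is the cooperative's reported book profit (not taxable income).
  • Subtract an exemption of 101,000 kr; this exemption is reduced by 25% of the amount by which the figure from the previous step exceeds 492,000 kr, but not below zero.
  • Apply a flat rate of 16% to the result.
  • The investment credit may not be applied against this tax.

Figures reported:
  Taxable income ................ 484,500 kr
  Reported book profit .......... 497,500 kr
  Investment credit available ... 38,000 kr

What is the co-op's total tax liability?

84,130 kr

Alternative floor tax:
  Base (reported book profit): 497,500 kr
  Exemption: 101,000 kr − 25% × (497,500 kr − 492,000 kr) = 101,000 kr − 1,375 kr = 99,625 kr
  Base: 497,500 kr − 99,625 kr = 397,875 kr
  397,875 kr × 16% = 63,660 kr

Regular tax:
  55,000 kr × 12% = 6,600 kr
  333,000 kr × 26% = 86,580 kr
  96,500 kr × 30% = 28,950 kr
  → 122,130 kr
  Less investment credit 38,000 kr → 84,130 kr

84,130 kr > 63,660 kr, so the regular tax governs.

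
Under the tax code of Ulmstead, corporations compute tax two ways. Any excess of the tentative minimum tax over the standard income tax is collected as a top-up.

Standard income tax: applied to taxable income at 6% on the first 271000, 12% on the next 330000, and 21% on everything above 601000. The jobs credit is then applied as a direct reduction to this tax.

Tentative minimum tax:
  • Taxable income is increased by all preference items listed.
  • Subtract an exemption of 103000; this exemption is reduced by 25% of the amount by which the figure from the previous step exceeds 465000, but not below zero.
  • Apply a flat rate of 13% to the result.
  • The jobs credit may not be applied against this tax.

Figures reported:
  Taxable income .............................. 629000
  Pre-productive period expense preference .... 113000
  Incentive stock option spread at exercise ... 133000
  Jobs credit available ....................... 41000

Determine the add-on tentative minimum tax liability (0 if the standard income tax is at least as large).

Standard income tax:
  271000 × 6% = 16260
  330000 × 12% = 39600
  28000 × 21% = 5880
  → 61740
  Less jobs credit 41000 → 20740

Tentative minimum tax:
  Adjusted income: 629000 + 113000 + 133000 = 875000
  Exemption: 103000 − 25% × (875000 − 465000) = 103000 − 102500 = 500
  Base: 875000 − 500 = 874500
  874500 × 13% = 113685

Excess of tentative minimum tax over standard income tax: 113685 − 20740 = 92945.

92945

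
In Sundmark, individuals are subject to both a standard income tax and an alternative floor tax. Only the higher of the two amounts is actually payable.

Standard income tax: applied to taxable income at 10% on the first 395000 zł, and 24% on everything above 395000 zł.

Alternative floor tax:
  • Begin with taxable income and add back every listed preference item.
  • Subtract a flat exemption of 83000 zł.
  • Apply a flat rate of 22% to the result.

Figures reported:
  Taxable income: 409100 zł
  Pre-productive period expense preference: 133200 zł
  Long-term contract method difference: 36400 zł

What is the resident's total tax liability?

109054 zł

Alternative floor tax:
  Adjusted income: 409100 zł + 133200 zł + 36400 zł = 578700 zł
  Less exemption 83000 zł → base 495700 zł
  495700 zł × 22% = 109054 zł

Standard income tax:
  395000 zł × 10% = 39500 zł
  14100 zł × 24% = 3384 zł
  → 42884 zł

109054 zł > 42884 zł, so the alternative floor tax is the binding amount.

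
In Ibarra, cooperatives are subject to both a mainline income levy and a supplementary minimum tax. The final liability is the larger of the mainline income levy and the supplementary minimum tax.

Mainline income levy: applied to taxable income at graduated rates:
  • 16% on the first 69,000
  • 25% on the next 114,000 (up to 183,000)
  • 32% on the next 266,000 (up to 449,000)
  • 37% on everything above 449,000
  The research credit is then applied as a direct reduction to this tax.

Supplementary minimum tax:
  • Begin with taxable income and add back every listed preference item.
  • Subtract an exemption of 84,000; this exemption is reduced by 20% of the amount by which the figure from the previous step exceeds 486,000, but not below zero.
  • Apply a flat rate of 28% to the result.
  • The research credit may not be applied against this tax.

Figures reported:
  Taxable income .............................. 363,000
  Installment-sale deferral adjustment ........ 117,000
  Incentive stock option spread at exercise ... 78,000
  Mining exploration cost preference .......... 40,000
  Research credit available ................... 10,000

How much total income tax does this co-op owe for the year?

150,192

Mainline income levy:
  69,000 × 16% = 11,040
  114,000 × 25% = 28,500
  180,000 × 32% = 57,600
  → 97,140
  Less research credit 10,000 → 87,140

Supplementary minimum tax:
  Adjusted income: 363,000 + 117,000 + 78,000 + 40,000 = 598,000
  Exemption: 84,000 − 20% × (598,000 − 486,000) = 84,000 − 22,400 = 61,600
  Base: 598,000 − 61,600 = 536,400
  536,400 × 28% = 150,192

150,192 > 87,140, so the supplementary minimum tax is the binding amount.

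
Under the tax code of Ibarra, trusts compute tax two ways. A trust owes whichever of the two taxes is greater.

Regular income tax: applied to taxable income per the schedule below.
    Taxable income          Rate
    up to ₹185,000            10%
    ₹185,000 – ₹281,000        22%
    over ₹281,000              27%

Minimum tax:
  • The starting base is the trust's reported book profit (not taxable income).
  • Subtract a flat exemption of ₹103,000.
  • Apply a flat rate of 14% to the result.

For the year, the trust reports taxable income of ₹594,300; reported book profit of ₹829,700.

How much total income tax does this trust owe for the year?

₹124,211

Regular income tax:
  ₹185,000 × 10% = ₹18,500
  ₹96,000 × 22% = ₹21,120
  ₹313,300 × 27% = ₹84,591
  → ₹124,211

Minimum tax:
  Base (reported book profit): ₹829,700
  Less exemption ₹103,000 → base ₹726,700
  ₹726,700 × 14% = ₹101,738

₹124,211 > ₹101,738, so the regular income tax governs.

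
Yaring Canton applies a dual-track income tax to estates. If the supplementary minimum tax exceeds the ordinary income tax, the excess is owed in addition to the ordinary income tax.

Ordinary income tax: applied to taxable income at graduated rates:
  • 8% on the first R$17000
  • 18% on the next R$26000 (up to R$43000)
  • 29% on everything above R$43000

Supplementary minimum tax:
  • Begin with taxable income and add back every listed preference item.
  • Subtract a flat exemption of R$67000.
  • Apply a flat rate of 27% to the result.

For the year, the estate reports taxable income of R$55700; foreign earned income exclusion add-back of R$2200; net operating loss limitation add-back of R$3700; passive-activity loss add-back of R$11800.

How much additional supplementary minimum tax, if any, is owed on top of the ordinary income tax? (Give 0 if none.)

Ordinary income tax:
  R$17000 × 8% = R$1360
  R$26000 × 18% = R$4680
  R$12700 × 29% = R$3683
  → R$9723

Supplementary minimum tax:
  Adjusted income: R$55700 + R$2200 + R$3700 + R$11800 = R$73400
  Less exemption R$67000 → base R$6400
  R$6400 × 27% = R$1728

R$1728 ≤ R$9723, so no add-on is due.

R$0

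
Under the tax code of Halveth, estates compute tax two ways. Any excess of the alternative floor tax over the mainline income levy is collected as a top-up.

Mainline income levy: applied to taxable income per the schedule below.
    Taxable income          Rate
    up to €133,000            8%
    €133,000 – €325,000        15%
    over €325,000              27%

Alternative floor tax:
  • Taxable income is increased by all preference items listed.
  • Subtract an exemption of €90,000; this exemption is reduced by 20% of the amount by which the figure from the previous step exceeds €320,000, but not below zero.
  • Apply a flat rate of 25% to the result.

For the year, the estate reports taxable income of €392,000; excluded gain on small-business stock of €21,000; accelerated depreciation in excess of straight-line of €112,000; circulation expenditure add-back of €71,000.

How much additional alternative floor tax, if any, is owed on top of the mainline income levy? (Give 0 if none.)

Alternative floor tax:
  Adjusted income: €392,000 + €21,000 + €112,000 + €71,000 = €596,000
  Exemption: €90,000 − 20% × (€596,000 − €320,000) = €90,000 − €55,200 = €34,800
  Base: €596,000 − €34,800 = €561,200
  €561,200 × 25% = €140,300

Mainline income levy:
  €133,000 × 8% = €10,640
  €192,000 × 15% = €28,800
  €67,000 × 27% = €18,090
  → €57,530

Excess of alternative floor tax over mainline income levy: €140,300 − €57,530 = €82,770.

€82,770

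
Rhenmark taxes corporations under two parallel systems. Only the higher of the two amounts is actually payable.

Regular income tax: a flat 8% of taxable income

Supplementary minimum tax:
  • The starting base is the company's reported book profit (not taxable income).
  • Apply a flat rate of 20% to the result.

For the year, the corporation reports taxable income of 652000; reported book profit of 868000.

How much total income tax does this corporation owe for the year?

Supplementary minimum tax:
  Base (reported book profit): 868000
  868000 × 20% = 173600

Regular income tax:
  652000 × 8% = 52160

173600 > 52160, so the supplementary minimum tax is the binding amount.

173600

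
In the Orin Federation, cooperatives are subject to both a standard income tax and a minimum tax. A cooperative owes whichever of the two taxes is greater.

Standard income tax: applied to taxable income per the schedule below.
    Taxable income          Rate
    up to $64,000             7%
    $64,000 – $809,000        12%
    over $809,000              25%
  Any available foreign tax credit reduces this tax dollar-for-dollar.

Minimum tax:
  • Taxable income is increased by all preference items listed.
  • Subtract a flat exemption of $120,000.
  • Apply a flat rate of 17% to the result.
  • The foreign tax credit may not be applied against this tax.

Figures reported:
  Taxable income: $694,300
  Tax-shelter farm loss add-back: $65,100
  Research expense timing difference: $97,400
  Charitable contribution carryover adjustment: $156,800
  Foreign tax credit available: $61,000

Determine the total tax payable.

Standard income tax:
  $64,000 × 7% = $4,480
  $630,300 × 12% = $75,636
  → $80,116
  Less foreign tax credit $61,000 → $19,116

Minimum tax:
  Adjusted income: $694,300 + $65,100 + $97,400 + $156,800 = $1,013,600
  Less exemption $120,000 → base $893,600
  $893,600 × 17% = $151,912

$151,912 > $19,116, so the minimum tax is the binding amount.

$151,912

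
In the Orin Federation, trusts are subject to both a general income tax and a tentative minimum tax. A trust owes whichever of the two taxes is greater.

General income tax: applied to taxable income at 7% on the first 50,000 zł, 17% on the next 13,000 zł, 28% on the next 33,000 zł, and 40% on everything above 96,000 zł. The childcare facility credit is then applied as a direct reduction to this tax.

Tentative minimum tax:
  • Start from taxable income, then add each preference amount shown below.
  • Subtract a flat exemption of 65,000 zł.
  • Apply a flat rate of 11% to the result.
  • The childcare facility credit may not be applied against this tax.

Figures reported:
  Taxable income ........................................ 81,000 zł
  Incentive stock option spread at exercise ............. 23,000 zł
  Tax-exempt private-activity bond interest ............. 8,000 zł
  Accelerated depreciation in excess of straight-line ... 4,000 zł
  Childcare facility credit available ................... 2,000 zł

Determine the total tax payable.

General income tax:
  50,000 zł × 7% = 3,500 zł
  13,000 zł × 17% = 2,210 zł
  18,000 zł × 28% = 5,040 zł
  → 10,750 zł
  Less childcare facility credit 2,000 zł → 8,750 zł

Tentative minimum tax:
  Adjusted income: 81,000 zł + 23,000 zł + 8,000 zł + 4,000 zł = 116,000 zł
  Less exemption 65,000 zł → base 51,000 zł
  51,000 zł × 11% = 5,610 zł

8,750 zł > 5,610 zł, so the general income tax governs.

8,750 zł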